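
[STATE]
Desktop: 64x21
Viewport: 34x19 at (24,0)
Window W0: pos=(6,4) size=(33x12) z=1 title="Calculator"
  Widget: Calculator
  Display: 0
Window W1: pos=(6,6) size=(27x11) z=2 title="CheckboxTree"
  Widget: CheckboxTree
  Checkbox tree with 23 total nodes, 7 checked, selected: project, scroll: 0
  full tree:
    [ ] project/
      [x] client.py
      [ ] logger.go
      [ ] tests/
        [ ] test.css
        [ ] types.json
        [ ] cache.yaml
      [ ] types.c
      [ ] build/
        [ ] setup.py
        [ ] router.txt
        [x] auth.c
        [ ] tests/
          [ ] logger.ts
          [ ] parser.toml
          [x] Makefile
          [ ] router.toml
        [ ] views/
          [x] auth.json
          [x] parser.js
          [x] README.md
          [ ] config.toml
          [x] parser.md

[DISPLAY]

                                  
                                  
                                  
                                  
━━━━━━━━━━━━━━┓                   
              ┃                   
━━━━━━━━┓─────┨                   
        ┃    0┃                   
────────┨     ┃                   
        ┃     ┃                   
        ┃     ┃                   
        ┃     ┃                   
        ┃     ┃                   
        ┃     ┃                   
on      ┃     ┃                   
ml      ┃━━━━━┛                   
━━━━━━━━┛                         
                                  
                                  


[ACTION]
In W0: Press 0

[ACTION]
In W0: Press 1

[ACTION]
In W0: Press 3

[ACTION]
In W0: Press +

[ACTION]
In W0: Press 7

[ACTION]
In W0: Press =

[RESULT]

                                  
                                  
                                  
                                  
━━━━━━━━━━━━━━┓                   
              ┃                   
━━━━━━━━┓─────┨                   
        ┃   20┃                   
────────┨     ┃                   
        ┃     ┃                   
        ┃     ┃                   
        ┃     ┃                   
        ┃     ┃                   
        ┃     ┃                   
on      ┃     ┃                   
ml      ┃━━━━━┛                   
━━━━━━━━┛                         
                                  
                                  


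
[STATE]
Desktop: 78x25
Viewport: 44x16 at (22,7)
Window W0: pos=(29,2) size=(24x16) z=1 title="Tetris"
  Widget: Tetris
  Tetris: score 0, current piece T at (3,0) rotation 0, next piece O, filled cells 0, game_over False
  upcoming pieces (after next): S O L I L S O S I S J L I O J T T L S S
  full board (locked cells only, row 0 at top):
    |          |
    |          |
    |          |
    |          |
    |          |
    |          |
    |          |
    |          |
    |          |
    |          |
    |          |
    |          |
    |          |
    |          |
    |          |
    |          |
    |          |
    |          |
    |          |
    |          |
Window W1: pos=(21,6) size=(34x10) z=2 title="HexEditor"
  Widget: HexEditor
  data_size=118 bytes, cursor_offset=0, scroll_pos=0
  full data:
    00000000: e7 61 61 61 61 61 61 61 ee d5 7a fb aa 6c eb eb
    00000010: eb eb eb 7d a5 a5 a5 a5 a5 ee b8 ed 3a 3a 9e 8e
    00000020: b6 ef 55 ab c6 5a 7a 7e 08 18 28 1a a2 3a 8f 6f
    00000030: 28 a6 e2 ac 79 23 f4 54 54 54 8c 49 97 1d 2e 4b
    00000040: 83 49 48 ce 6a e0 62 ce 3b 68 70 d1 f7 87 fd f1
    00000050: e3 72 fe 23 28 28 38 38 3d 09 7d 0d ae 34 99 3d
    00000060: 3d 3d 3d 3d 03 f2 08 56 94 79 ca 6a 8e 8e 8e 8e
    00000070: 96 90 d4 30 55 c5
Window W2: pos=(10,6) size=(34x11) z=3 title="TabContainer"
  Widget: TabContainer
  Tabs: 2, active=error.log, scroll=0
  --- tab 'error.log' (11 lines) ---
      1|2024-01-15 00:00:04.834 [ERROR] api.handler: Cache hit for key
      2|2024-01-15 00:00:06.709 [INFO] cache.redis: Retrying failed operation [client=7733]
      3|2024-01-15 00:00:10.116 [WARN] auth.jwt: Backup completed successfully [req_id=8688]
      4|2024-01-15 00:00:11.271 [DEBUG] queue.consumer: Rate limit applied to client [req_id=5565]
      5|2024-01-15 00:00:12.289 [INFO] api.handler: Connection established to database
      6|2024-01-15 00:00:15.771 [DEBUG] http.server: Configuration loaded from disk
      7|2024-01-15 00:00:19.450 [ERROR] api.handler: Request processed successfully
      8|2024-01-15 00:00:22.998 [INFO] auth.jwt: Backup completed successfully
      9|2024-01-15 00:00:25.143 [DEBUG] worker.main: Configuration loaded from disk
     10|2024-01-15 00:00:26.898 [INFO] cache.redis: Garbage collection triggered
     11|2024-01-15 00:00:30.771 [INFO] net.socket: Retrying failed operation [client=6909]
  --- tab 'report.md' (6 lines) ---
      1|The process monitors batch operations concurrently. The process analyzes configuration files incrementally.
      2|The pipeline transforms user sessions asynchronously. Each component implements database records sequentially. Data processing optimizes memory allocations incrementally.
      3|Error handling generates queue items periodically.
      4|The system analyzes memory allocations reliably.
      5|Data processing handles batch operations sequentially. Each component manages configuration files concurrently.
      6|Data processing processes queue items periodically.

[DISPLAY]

er                   ┃          ┃           
─────────────────────┨──────────┨           
│ report.md          ┃61 61 61 6┃           
─────────────────────┃a5 a5 a5 a┃           
00:00:04.834 [ERROR] ┃c6 5a 7a 7┃           
00:00:06.709 [INFO] c┃79 23 f4 5┃           
00:00:10.116 [WARN] a┃6a e0 62 c┃           
00:00:11.271 [DEBUG] ┃28 28 38 3┃           
00:00:12.289 [INFO] a┃━━━━━━━━━━┛           
━━━━━━━━━━━━━━━━━━━━━┛        ┃             
       ┗━━━━━━━━━━━━━━━━━━━━━━┛             
                                            
                                            
                                            
                                            
                                            


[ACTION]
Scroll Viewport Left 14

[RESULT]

  ┃ TabContainer                   ┃        
  ┠────────────────────────────────┨────────
  ┃[error.log]│ report.md          ┃61 61 61
  ┃────────────────────────────────┃a5 a5 a5
  ┃2024-01-15 00:00:04.834 [ERROR] ┃c6 5a 7a
  ┃2024-01-15 00:00:06.709 [INFO] c┃79 23 f4
  ┃2024-01-15 00:00:10.116 [WARN] a┃6a e0 62
  ┃2024-01-15 00:00:11.271 [DEBUG] ┃28 28 38
  ┃2024-01-15 00:00:12.289 [INFO] a┃━━━━━━━━
  ┗━━━━━━━━━━━━━━━━━━━━━━━━━━━━━━━━┛        
                     ┗━━━━━━━━━━━━━━━━━━━━━━
                                            
                                            
                                            
                                            
                                            


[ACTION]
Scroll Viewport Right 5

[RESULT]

abContainer                   ┃          ┃  
──────────────────────────────┨──────────┨  
rror.log]│ report.md          ┃61 61 61 6┃  
──────────────────────────────┃a5 a5 a5 a┃  
24-01-15 00:00:04.834 [ERROR] ┃c6 5a 7a 7┃  
24-01-15 00:00:06.709 [INFO] c┃79 23 f4 5┃  
24-01-15 00:00:10.116 [WARN] a┃6a e0 62 c┃  
24-01-15 00:00:11.271 [DEBUG] ┃28 28 38 3┃  
24-01-15 00:00:12.289 [INFO] a┃━━━━━━━━━━┛  
━━━━━━━━━━━━━━━━━━━━━━━━━━━━━━┛        ┃    
                ┗━━━━━━━━━━━━━━━━━━━━━━┛    
                                            
                                            
                                            
                                            
                                            


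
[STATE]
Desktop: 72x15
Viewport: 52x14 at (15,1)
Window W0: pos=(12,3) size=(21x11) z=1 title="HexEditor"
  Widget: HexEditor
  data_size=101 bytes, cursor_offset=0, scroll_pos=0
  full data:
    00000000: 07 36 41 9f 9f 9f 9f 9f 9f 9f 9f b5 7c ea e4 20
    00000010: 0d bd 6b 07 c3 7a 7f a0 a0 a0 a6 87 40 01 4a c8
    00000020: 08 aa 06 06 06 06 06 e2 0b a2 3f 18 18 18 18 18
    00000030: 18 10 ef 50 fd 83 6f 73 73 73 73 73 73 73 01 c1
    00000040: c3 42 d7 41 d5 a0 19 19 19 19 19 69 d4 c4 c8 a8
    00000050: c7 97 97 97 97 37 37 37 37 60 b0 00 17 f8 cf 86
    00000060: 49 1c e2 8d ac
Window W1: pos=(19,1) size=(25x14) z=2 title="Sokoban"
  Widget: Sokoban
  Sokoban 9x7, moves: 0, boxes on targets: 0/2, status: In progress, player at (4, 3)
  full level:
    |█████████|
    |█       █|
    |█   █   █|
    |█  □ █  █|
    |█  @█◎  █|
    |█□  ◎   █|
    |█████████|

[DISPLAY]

    ┏━━━━━━━━━━━━━━━━━━━━━━━┓                       
    ┃ Sokoban               ┃                       
━━━━┠───────────────────────┨                       
exEd┃█████████              ┃                       
────┃█       █              ┃                       
0000┃█   █   █              ┃                       
0000┃█  □ █  █              ┃                       
0000┃█  @█◎  █              ┃                       
0000┃█□  ◎   █              ┃                       
0000┃█████████              ┃                       
0000┃Moves: 0  0/2          ┃                       
0000┃                       ┃                       
━━━━┃                       ┃                       
    ┗━━━━━━━━━━━━━━━━━━━━━━━┛                       


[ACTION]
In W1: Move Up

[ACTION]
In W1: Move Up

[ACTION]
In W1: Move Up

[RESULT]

    ┏━━━━━━━━━━━━━━━━━━━━━━━┓                       
    ┃ Sokoban               ┃                       
━━━━┠───────────────────────┨                       
exEd┃█████████              ┃                       
────┃█  □    █              ┃                       
0000┃█  @█   █              ┃                       
0000┃█    █  █              ┃                       
0000┃█   █◎  █              ┃                       
0000┃█□  ◎   █              ┃                       
0000┃█████████              ┃                       
0000┃Moves: 2  0/2          ┃                       
0000┃                       ┃                       
━━━━┃                       ┃                       
    ┗━━━━━━━━━━━━━━━━━━━━━━━┛                       


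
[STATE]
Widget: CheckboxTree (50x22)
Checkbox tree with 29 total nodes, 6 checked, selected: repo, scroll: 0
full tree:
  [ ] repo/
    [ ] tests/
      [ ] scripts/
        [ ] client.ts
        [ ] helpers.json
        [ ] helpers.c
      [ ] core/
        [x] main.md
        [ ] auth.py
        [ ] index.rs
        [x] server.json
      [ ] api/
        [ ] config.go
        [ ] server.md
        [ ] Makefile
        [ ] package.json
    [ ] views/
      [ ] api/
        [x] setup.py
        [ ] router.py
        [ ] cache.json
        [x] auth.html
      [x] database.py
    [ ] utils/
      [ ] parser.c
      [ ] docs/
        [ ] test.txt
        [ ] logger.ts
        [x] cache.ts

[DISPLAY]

>[-] repo/                                        
   [-] tests/                                     
     [ ] scripts/                                 
       [ ] client.ts                              
       [ ] helpers.json                           
       [ ] helpers.c                              
     [-] core/                                    
       [x] main.md                                
       [ ] auth.py                                
       [ ] index.rs                               
       [x] server.json                            
     [ ] api/                                     
       [ ] config.go                              
       [ ] server.md                              
       [ ] Makefile                               
       [ ] package.json                           
   [-] views/                                     
     [-] api/                                     
       [x] setup.py                               
       [ ] router.py                              
       [ ] cache.json                             
       [x] auth.html                              


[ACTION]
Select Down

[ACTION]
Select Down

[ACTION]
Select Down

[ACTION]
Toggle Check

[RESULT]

 [-] repo/                                        
   [-] tests/                                     
     [-] scripts/                                 
>      [x] client.ts                              
       [ ] helpers.json                           
       [ ] helpers.c                              
     [-] core/                                    
       [x] main.md                                
       [ ] auth.py                                
       [ ] index.rs                               
       [x] server.json                            
     [ ] api/                                     
       [ ] config.go                              
       [ ] server.md                              
       [ ] Makefile                               
       [ ] package.json                           
   [-] views/                                     
     [-] api/                                     
       [x] setup.py                               
       [ ] router.py                              
       [ ] cache.json                             
       [x] auth.html                              


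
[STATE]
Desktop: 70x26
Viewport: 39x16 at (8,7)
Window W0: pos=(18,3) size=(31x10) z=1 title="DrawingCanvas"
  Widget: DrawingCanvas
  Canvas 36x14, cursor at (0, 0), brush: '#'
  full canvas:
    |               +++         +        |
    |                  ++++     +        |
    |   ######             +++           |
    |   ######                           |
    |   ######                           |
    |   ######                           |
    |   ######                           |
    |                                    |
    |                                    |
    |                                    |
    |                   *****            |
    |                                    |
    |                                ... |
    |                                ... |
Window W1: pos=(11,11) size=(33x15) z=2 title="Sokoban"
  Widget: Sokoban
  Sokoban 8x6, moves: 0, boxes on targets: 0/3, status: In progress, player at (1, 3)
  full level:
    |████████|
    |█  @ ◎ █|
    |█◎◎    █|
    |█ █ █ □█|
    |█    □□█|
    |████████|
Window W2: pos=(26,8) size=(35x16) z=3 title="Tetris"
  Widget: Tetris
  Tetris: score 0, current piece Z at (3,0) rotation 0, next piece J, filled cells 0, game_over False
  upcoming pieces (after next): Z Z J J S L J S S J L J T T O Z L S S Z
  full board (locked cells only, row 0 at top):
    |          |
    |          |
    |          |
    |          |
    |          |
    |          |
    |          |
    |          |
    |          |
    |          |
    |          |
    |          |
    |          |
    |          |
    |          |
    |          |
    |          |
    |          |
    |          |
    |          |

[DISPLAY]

          ┃                  ++++     +
          ┃   ####┏━━━━━━━━━━━━━━━━━━━━
          ┃   ####┃ Tetris             
          ┃   ####┠────────────────────
   ┏━━━━━━━━━━━━━━┃          │Next:    
   ┃ Sokoban      ┃          │█        
   ┠──────────────┃          │███      
   ┃████████      ┃          │         
   ┃█  @ ◎ █      ┃          │         
   ┃█◎◎    █      ┃          │         
   ┃█ █ █ □█      ┃          │Score:   
   ┃█    □□█      ┃          │0        
   ┃████████      ┃          │         
   ┃Moves: 0  0/3 ┃          │         
   ┃              ┃          │         
   ┃              ┃          │         


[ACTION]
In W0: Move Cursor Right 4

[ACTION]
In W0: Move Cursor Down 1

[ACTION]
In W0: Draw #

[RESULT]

          ┃    #             ++++     +
          ┃   ####┏━━━━━━━━━━━━━━━━━━━━
          ┃   ####┃ Tetris             
          ┃   ####┠────────────────────
   ┏━━━━━━━━━━━━━━┃          │Next:    
   ┃ Sokoban      ┃          │█        
   ┠──────────────┃          │███      
   ┃████████      ┃          │         
   ┃█  @ ◎ █      ┃          │         
   ┃█◎◎    █      ┃          │         
   ┃█ █ █ □█      ┃          │Score:   
   ┃█    □□█      ┃          │0        
   ┃████████      ┃          │         
   ┃Moves: 0  0/3 ┃          │         
   ┃              ┃          │         
   ┃              ┃          │         


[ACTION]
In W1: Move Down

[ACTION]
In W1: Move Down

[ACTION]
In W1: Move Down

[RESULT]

          ┃    #             ++++     +
          ┃   ####┏━━━━━━━━━━━━━━━━━━━━
          ┃   ####┃ Tetris             
          ┃   ####┠────────────────────
   ┏━━━━━━━━━━━━━━┃          │Next:    
   ┃ Sokoban      ┃          │█        
   ┠──────────────┃          │███      
   ┃████████      ┃          │         
   ┃█    ◎ █      ┃          │         
   ┃█◎◎    █      ┃          │         
   ┃█ █ █ □█      ┃          │Score:   
   ┃█  @ □□█      ┃          │0        
   ┃████████      ┃          │         
   ┃Moves: 3  0/3 ┃          │         
   ┃              ┃          │         
   ┃              ┃          │         


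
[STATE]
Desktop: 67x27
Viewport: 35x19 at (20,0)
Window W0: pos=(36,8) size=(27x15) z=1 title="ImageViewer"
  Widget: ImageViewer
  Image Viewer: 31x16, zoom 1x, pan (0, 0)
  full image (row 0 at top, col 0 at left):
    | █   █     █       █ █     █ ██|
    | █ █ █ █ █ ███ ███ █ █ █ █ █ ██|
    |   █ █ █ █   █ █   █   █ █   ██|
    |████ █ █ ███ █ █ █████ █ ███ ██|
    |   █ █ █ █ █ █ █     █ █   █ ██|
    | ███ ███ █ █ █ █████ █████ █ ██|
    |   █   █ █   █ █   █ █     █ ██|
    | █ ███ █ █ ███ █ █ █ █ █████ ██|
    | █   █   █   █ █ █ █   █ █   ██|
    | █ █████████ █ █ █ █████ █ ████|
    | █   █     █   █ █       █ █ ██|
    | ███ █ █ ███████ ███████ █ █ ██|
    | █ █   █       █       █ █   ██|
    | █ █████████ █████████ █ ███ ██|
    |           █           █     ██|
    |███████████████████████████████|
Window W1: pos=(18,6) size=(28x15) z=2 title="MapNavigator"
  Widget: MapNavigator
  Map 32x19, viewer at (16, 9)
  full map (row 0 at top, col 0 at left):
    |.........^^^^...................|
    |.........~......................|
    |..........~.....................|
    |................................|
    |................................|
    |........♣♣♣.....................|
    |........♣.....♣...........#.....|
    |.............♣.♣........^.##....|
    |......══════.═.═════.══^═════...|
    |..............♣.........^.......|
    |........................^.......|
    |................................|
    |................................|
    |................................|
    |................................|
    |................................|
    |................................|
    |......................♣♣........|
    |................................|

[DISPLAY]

                                   
                                   
                                   
                                   
                                   
                                   
━━━━━━━━━━━━━━━━━━━━━━━━━┓         
MapNavigator             ┃         
─────────────────────────┨━━━━━━━━━
.........................┃wer      
....♣♣♣..................┃─────────
....♣.....♣...........#..┃  █      
.........♣.♣........^.##.┃█ ███ ███
..══════.═.═════.══^═════┃█   █ █  
..........♣.@.......^....┃███ █ █ █
....................^....┃█ █ █ █  
.........................┃█ █ █ ███
.........................┃█   █ █  
.........................┃█ ███ █ █


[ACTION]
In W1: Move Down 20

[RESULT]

                                   
                                   
                                   
                                   
                                   
                                   
━━━━━━━━━━━━━━━━━━━━━━━━━┓         
MapNavigator             ┃         
─────────────────────────┨━━━━━━━━━
.........................┃wer      
.........................┃─────────
.........................┃  █      
.........................┃█ ███ ███
..................♣♣.....┃█   █ █  
............@............┃███ █ █ █
                         ┃█ █ █ █  
                         ┃█ █ █ ███
                         ┃█   █ █  
                         ┃█ ███ █ █


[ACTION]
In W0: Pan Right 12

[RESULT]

                                   
                                   
                                   
                                   
                                   
                                   
━━━━━━━━━━━━━━━━━━━━━━━━━┓         
MapNavigator             ┃         
─────────────────────────┨━━━━━━━━━
.........................┃wer      
.........................┃─────────
.........................┃█     █ █
.........................┃█ █ █ █ █
..................♣♣.....┃  █ █   █
............@............┃█ █ ███ █
                         ┃█ █   █ █
                         ┃█████ █ █
                         ┃█     █ █
                         ┃█ █████ █


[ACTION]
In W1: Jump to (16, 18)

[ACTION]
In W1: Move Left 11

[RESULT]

                                   
                                   
                                   
                                   
                                   
                                   
━━━━━━━━━━━━━━━━━━━━━━━━━┓         
MapNavigator             ┃         
─────────────────────────┨━━━━━━━━━
       ..................┃wer      
       ..................┃─────────
       ..................┃█     █ █
       ..................┃█ █ █ █ █
       ..................┃  █ █   █
       .....@............┃█ █ ███ █
                         ┃█ █   █ █
                         ┃█████ █ █
                         ┃█     █ █
                         ┃█ █████ █


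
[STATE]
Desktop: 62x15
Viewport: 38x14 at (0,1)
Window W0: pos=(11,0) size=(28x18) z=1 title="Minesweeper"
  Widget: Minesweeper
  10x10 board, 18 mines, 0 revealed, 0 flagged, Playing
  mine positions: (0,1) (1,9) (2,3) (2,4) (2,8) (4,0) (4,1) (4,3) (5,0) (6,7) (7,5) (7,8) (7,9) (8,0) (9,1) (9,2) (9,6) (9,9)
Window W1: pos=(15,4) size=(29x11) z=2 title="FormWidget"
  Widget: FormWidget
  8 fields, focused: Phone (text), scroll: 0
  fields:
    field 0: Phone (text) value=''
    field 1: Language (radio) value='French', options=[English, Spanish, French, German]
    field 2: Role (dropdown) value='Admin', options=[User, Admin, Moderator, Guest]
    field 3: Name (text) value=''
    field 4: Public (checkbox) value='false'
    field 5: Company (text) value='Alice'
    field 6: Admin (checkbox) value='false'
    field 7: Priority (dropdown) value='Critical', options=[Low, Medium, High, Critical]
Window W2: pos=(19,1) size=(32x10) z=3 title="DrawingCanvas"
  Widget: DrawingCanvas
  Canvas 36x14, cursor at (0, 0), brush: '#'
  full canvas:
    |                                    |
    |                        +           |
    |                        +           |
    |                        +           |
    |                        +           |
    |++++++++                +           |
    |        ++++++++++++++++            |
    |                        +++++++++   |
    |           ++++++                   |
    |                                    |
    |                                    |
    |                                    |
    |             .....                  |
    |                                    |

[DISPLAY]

           ┃ Minesw┏━━━━━━━━━━━━━━━━━━
           ┠───────┃ DrawingCanvas    
           ┃■■■■■■■┠──────────────────
           ┃■■■┏━━━┃+                 
           ┃■■■┃ Fo┃                  
           ┃■■■┠───┃                  
           ┃■■■┃> P┃                  
           ┃■■■┃  L┃                  
           ┃■■■┃  R┃++++++++          
           ┃■■■┃  N┗━━━━━━━━━━━━━━━━━━
           ┃■■■┃  Public:     [ ]     
           ┃■■■┃  Company:    [Alice  
           ┃   ┃  Admin:      [ ]     
           ┃   ┗━━━━━━━━━━━━━━━━━━━━━━


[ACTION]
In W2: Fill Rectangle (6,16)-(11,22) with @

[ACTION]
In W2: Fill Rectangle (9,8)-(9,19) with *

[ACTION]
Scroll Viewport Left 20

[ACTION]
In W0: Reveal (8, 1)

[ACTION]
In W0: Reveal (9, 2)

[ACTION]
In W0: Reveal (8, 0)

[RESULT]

           ┃ Minesw┏━━━━━━━━━━━━━━━━━━
           ┠───────┃ DrawingCanvas    
           ┃■✹■■■■■┠──────────────────
           ┃■■■┏━━━┃+                 
           ┃■■■┃ Fo┃                  
           ┃■■■┠───┃                  
           ┃✹✹■┃> P┃                  
           ┃✹■■┃  L┃                  
           ┃■■■┃  R┃++++++++          
           ┃■■■┃  N┗━━━━━━━━━━━━━━━━━━
           ┃✹3■┃  Public:     [ ]     
           ┃■✹✹┃  Company:    [Alice  
           ┃   ┃  Admin:      [ ]     
           ┃   ┗━━━━━━━━━━━━━━━━━━━━━━


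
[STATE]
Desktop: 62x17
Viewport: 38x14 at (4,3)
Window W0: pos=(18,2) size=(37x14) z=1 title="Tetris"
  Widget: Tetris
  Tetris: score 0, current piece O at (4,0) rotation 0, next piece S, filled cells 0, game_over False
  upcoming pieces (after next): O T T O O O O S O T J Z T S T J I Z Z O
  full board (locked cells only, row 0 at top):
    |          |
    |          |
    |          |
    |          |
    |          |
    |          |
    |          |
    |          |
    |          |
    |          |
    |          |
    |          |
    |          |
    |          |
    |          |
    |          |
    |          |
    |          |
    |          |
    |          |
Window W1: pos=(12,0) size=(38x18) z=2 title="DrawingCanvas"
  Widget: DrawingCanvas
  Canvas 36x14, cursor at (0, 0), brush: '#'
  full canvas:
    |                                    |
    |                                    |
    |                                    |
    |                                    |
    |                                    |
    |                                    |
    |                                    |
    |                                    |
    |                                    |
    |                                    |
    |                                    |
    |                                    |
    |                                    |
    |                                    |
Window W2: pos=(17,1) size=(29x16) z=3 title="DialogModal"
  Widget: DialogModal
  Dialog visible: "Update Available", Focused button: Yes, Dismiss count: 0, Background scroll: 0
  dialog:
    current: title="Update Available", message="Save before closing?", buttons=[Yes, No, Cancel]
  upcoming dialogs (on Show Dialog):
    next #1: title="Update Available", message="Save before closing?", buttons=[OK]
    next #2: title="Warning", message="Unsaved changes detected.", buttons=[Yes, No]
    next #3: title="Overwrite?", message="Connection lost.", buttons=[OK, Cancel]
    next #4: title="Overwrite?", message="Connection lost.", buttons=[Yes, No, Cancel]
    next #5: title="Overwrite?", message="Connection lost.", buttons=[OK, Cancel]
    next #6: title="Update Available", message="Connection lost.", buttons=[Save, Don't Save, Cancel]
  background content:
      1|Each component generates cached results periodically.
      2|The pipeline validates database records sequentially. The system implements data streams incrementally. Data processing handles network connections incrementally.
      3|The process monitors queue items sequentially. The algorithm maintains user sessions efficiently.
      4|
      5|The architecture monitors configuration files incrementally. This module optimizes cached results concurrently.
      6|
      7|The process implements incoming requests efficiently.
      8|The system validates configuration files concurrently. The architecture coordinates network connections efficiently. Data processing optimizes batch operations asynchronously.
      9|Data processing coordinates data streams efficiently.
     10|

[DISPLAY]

        ┃+   ┠────────────────────────
        ┃    ┃Each component generates
        ┃    ┃The pipeline validates d
        ┃    ┃The process monitors que
        ┃    ┃  ┌─────────────────────
        ┃    ┃Th│   Update Available  
        ┃    ┃  │ Save before closing?
        ┃    ┃Th│ [Yes]  No   Cancel  
        ┃    ┃Th└─────────────────────
        ┃    ┃Data processing coordina
        ┃    ┃                        
        ┃    ┃                        
        ┃    ┃                        
        ┃    ┗━━━━━━━━━━━━━━━━━━━━━━━━


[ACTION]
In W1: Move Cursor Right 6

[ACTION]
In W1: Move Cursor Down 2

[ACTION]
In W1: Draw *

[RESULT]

        ┃    ┠────────────────────────
        ┃    ┃Each component generates
        ┃    ┃The pipeline validates d
        ┃    ┃The process monitors que
        ┃    ┃  ┌─────────────────────
        ┃    ┃Th│   Update Available  
        ┃    ┃  │ Save before closing?
        ┃    ┃Th│ [Yes]  No   Cancel  
        ┃    ┃Th└─────────────────────
        ┃    ┃Data processing coordina
        ┃    ┃                        
        ┃    ┃                        
        ┃    ┃                        
        ┃    ┗━━━━━━━━━━━━━━━━━━━━━━━━


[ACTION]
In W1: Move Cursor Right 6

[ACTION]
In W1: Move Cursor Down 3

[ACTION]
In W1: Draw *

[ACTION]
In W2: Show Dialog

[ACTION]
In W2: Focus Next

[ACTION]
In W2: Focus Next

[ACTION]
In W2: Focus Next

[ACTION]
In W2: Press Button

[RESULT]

        ┃    ┠────────────────────────
        ┃    ┃Each component generates
        ┃    ┃The pipeline validates d
        ┃    ┃The process monitors que
        ┃    ┃                        
        ┃    ┃The architecture monitor
        ┃    ┃                        
        ┃    ┃The process implements i
        ┃    ┃The system validates con
        ┃    ┃Data processing coordina
        ┃    ┃                        
        ┃    ┃                        
        ┃    ┃                        
        ┃    ┗━━━━━━━━━━━━━━━━━━━━━━━━


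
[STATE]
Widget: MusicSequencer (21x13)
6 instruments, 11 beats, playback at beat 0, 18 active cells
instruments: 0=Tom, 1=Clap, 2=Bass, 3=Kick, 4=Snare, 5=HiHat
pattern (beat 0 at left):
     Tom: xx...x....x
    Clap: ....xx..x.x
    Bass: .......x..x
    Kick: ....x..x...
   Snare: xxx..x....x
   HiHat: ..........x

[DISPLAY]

      ▼1234567890    
   Tom██···█····█    
  Clap····██··█·█    
  Bass·······█··█    
  Kick····█··█···    
 Snare███··█····█    
 HiHat··········█    
                     
                     
                     
                     
                     
                     


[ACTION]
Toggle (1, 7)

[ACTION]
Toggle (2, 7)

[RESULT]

      ▼1234567890    
   Tom██···█····█    
  Clap····██·██·█    
  Bass··········█    
  Kick····█··█···    
 Snare███··█····█    
 HiHat··········█    
                     
                     
                     
                     
                     
                     


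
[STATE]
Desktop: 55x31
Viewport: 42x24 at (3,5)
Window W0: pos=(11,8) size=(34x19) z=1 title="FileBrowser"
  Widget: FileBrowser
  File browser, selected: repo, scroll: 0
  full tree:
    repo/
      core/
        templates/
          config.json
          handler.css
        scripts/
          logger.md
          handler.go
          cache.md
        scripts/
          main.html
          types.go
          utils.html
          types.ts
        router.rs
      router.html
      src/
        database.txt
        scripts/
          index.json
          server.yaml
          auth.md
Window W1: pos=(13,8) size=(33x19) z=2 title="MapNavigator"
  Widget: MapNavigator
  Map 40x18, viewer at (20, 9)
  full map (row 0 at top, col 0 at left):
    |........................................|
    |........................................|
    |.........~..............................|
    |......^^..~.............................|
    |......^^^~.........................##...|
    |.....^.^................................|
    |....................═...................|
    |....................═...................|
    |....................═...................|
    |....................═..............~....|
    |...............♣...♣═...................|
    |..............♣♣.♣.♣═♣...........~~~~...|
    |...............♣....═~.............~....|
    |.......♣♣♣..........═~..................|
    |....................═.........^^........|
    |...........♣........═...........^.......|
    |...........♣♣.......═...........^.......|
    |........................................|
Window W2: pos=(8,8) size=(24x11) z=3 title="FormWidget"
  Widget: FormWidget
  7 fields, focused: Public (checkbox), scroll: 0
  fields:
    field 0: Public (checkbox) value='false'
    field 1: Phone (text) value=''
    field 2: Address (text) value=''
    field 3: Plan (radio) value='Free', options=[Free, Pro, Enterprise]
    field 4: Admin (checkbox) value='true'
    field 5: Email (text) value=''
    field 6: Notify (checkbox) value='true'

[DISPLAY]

                                          
                                          
                                          
     ┏━━━━━━━━━━━━━━━━━━━━━━┓━━━━━━━━━━━━━
     ┃ FormWidget           ┃             
     ┠──────────────────────┨─────────────
     ┃> Public:     [ ]     ┃.............
     ┃  Phone:      [      ]┃.............
     ┃  Address:    [      ]┃............#
     ┃  Plan:       (●) Free┃.............
     ┃  Admin:      [x]     ┃.............
     ┃  Email:      [      ]┃.............
     ┃  Notify:     [x]     ┃.............
     ┗━━━━━━━━━━━━━━━━━━━━━━┛............~
        ┃ ┃..........♣...♣═...............
        ┃ ┃.........♣♣.♣.♣═♣...........~~~
        ┃ ┃..........♣....═~.............~
        ┃ ┃..♣♣♣..........═~..............
        ┃ ┃...............═.........^^....
        ┃ ┃......♣........═...........^...
        ┃ ┃......♣♣.......═...........^...
        ┗━┗━━━━━━━━━━━━━━━━━━━━━━━━━━━━━━━
                                          
                                          


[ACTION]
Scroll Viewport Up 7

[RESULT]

                                          
                                          
                                          
                                          
                                          
                                          
                                          
                                          
     ┏━━━━━━━━━━━━━━━━━━━━━━┓━━━━━━━━━━━━━
     ┃ FormWidget           ┃             
     ┠──────────────────────┨─────────────
     ┃> Public:     [ ]     ┃.............
     ┃  Phone:      [      ]┃.............
     ┃  Address:    [      ]┃............#
     ┃  Plan:       (●) Free┃.............
     ┃  Admin:      [x]     ┃.............
     ┃  Email:      [      ]┃.............
     ┃  Notify:     [x]     ┃.............
     ┗━━━━━━━━━━━━━━━━━━━━━━┛............~
        ┃ ┃..........♣...♣═...............
        ┃ ┃.........♣♣.♣.♣═♣...........~~~
        ┃ ┃..........♣....═~.............~
        ┃ ┃..♣♣♣..........═~..............
        ┃ ┃...............═.........^^....


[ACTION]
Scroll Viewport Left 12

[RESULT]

                                          
                                          
                                          
                                          
                                          
                                          
                                          
                                          
        ┏━━━━━━━━━━━━━━━━━━━━━━┓━━━━━━━━━━
        ┃ FormWidget           ┃          
        ┠──────────────────────┨──────────
        ┃> Public:     [ ]     ┃..........
        ┃  Phone:      [      ]┃..........
        ┃  Address:    [      ]┃..........
        ┃  Plan:       (●) Free┃..........
        ┃  Admin:      [x]     ┃..........
        ┃  Email:      [      ]┃..........
        ┃  Notify:     [x]     ┃..........
        ┗━━━━━━━━━━━━━━━━━━━━━━┛..........
           ┃ ┃..........♣...♣═............
           ┃ ┃.........♣♣.♣.♣═♣...........
           ┃ ┃..........♣....═~...........
           ┃ ┃..♣♣♣..........═~...........
           ┃ ┃...............═.........^^.


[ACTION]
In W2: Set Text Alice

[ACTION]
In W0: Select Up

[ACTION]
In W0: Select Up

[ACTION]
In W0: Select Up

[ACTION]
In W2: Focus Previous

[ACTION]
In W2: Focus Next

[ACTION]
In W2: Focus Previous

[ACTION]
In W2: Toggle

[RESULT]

                                          
                                          
                                          
                                          
                                          
                                          
                                          
                                          
        ┏━━━━━━━━━━━━━━━━━━━━━━┓━━━━━━━━━━
        ┃ FormWidget           ┃          
        ┠──────────────────────┨──────────
        ┃  Public:     [ ]     ┃..........
        ┃  Phone:      [      ]┃..........
        ┃  Address:    [      ]┃..........
        ┃  Plan:       (●) Free┃..........
        ┃  Admin:      [x]     ┃..........
        ┃  Email:      [      ]┃..........
        ┃> Notify:     [ ]     ┃..........
        ┗━━━━━━━━━━━━━━━━━━━━━━┛..........
           ┃ ┃..........♣...♣═............
           ┃ ┃.........♣♣.♣.♣═♣...........
           ┃ ┃..........♣....═~...........
           ┃ ┃..♣♣♣..........═~...........
           ┃ ┃...............═.........^^.
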